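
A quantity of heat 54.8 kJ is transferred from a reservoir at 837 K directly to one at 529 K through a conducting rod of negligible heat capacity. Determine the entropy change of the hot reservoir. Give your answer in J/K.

The hot reservoir loses heat Q, so ΔS_hot = −Q/T_H = −54800/837 = -65.5 J/K.

ΔS_hot = -65.5 J/K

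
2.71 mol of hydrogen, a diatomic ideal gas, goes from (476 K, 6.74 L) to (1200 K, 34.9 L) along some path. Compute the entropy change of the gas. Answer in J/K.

Entropy is a state function: ΔS = nC_V ln(T₂/T₁) + nR ln(V₂/V₁), with C_V = 5R/2 = 20.79 J mol⁻¹ K⁻¹ for a diatomic ideal gas.
ΔS = 2.71 × [20.79 × ln(1200/476) + 8.314 × ln(34.9/6.74)] = 89.1 J/K.

ΔS = 89.1 J/K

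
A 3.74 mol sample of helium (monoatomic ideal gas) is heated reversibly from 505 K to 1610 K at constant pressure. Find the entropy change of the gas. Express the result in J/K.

ΔS = 90.1 J/K

At constant pressure, ΔS = nC_p ln(T₂/T₁) with C_p = 5R/2 = 20.79 J mol⁻¹ K⁻¹.
ΔS = 3.74 × 20.79 × ln(1610/505) = 90.1 J/K.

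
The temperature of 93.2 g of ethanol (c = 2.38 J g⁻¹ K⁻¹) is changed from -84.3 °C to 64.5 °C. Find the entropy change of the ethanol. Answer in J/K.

ΔS = 129 J/K

In kelvin: T₁ = 188.85 K, T₂ = 337.65 K. ΔS = ∫dQ_rev/T = m c ln(T₂/T₁) = 93.2 × 2.38 × ln(337.65/188.85) = 129 J/K.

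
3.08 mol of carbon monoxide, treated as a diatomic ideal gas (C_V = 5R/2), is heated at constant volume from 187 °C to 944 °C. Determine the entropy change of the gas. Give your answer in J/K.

ΔS = 62.3 J/K

In kelvin: T₁ = 460.15 K, T₂ = 1217.15 K. At constant volume, ΔS = nC_V ln(T₂/T₁) with C_V = 5R/2 = 20.79 J mol⁻¹ K⁻¹.
ΔS = 3.08 × 20.79 × ln(1217.15/460.15) = 62.3 J/K.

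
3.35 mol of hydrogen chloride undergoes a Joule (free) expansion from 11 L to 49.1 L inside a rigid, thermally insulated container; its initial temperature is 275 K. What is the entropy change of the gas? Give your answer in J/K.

No heat is exchanged and no work is done, so the ideal-gas temperature stays constant.
Entropy is a state function; using a reversible isothermal path, ΔS_gas = nR ln(V₂/V₁) = 3.35 × 8.314 × ln(49.1/11) = 41.7 J/K.

ΔS_gas = 41.7 J/K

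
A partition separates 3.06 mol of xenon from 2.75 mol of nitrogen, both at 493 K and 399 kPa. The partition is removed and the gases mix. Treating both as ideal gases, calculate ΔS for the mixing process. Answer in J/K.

Mole fractions: x_A = 3.06/5.81 = 0.527, x_B = 0.473.
ΔS_mix = −R(n_A ln x_A + n_B ln x_B) = −8.314 × (3.06 ln 0.527 + 2.75 ln 0.473) = 33.4 J/K.

ΔS_mix = 33.4 J/K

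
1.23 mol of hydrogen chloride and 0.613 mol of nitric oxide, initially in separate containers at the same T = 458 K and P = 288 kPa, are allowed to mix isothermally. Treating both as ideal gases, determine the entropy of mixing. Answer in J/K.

ΔS_mix = 9.75 J/K

Mole fractions: x_A = 1.23/1.84 = 0.667, x_B = 0.333.
ΔS_mix = −R(n_A ln x_A + n_B ln x_B) = −8.314 × (1.23 ln 0.667 + 0.613 ln 0.333) = 9.75 J/K.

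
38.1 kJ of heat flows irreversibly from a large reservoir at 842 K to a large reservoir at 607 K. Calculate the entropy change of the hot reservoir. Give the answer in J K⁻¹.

The hot reservoir loses heat Q, so ΔS_hot = −Q/T_H = −38100/842 = -45.2 J/K.

ΔS_hot = -45.2 J/K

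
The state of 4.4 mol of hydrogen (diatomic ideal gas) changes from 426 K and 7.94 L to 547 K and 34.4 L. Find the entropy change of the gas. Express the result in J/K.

ΔS = 76.5 J/K

Entropy is a state function: ΔS = nC_V ln(T₂/T₁) + nR ln(V₂/V₁), with C_V = 5R/2 = 20.79 J mol⁻¹ K⁻¹ for a diatomic ideal gas.
ΔS = 4.4 × [20.79 × ln(547/426) + 8.314 × ln(34.4/7.94)] = 76.5 J/K.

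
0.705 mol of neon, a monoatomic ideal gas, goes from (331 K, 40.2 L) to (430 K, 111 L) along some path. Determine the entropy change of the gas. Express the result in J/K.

ΔS = 8.25 J/K

Entropy is a state function: ΔS = nC_V ln(T₂/T₁) + nR ln(V₂/V₁), with C_V = 3R/2 = 12.47 J mol⁻¹ K⁻¹ for a monoatomic ideal gas.
ΔS = 0.705 × [12.47 × ln(430/331) + 8.314 × ln(111/40.2)] = 8.25 J/K.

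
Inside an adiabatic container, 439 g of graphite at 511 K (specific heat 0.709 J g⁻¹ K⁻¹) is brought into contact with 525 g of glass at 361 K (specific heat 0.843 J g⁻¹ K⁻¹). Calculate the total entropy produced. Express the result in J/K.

Energy balance: T_f = (m₁c₁T₁ + m₂c₂T₂)/(m₁c₁ + m₂c₂) = 422.93 K.
ΔS₁ = m₁c₁ ln(T_f/T₁) = 311.251 × ln(422.93/511) = -58.87 J/K.
ΔS₂ = m₂c₂ ln(T_f/T₂) = 442.575 × ln(422.93/361) = 70.08 J/K.
ΔS_total = -58.87 + 70.08 = 11.2 J/K.

ΔS_total = 11.2 J/K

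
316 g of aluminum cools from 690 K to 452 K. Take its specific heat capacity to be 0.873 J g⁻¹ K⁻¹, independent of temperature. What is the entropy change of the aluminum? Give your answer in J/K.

ΔS = ∫dQ_rev/T = m c ln(T₂/T₁) = 316 × 0.873 × ln(452/690) = -117 J/K.

ΔS = -117 J/K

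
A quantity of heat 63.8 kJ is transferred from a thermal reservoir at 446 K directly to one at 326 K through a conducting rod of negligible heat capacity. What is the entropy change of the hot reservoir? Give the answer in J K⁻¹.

The hot reservoir loses heat Q, so ΔS_hot = −Q/T_H = −63800/446 = -143 J/K.

ΔS_hot = -143 J/K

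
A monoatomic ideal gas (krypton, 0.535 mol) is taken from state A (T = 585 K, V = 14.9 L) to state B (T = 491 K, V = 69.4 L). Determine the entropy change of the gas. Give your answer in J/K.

Entropy is a state function: ΔS = nC_V ln(T₂/T₁) + nR ln(V₂/V₁), with C_V = 3R/2 = 12.47 J mol⁻¹ K⁻¹ for a monoatomic ideal gas.
ΔS = 0.535 × [12.47 × ln(491/585) + 8.314 × ln(69.4/14.9)] = 5.67 J/K.

ΔS = 5.67 J/K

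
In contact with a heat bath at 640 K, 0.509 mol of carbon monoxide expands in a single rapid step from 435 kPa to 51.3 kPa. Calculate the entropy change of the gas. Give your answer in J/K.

Entropy is a state function, so ΔS_gas depends only on the end states.
For an isothermal ideal gas ΔS_gas = nR ln(P₁/P₂) = 0.509 × 8.314 × ln(435/51.3) = 9.05 J/K.

ΔS_gas = 9.05 J/K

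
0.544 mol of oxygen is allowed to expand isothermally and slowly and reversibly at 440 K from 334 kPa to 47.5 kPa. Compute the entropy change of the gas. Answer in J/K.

For an isothermal ideal gas ΔS_gas = nR ln(P₁/P₂) = 0.544 × 8.314 × ln(334/47.5) = 8.82 J/K.

ΔS_gas = 8.82 J/K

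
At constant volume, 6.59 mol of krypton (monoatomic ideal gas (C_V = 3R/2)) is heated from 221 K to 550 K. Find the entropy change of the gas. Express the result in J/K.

At constant volume, ΔS = nC_V ln(T₂/T₁) with C_V = 3R/2 = 12.47 J mol⁻¹ K⁻¹.
ΔS = 6.59 × 12.47 × ln(550/221) = 74.9 J/K.

ΔS = 74.9 J/K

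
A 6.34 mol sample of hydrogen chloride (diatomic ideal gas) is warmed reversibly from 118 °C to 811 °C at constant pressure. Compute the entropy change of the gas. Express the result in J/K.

ΔS = 188 J/K

In kelvin: T₁ = 391.15 K, T₂ = 1084.15 K. At constant pressure, ΔS = nC_p ln(T₂/T₁) with C_p = 7R/2 = 29.1 J mol⁻¹ K⁻¹.
ΔS = 6.34 × 29.1 × ln(1084.15/391.15) = 188 J/K.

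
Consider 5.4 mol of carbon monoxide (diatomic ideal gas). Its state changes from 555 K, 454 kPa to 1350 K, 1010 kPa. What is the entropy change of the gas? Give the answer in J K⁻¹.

ΔS = 104 J/K

ΔS = nC_p ln(T₂/T₁) − nR ln(P₂/P₁), with C_p = 7R/2 = 29.1 J mol⁻¹ K⁻¹ for a diatomic ideal gas.
ΔS = 5.4 × [29.1 × ln(1350/555) − 8.314 × ln(1010/454)] = 104 J/K.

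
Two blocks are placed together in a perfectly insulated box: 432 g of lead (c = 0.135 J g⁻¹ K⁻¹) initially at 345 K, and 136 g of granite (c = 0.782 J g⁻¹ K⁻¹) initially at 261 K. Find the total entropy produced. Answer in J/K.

ΔS_total = 1.5 J/K

Energy balance: T_f = (m₁c₁T₁ + m₂c₂T₂)/(m₁c₁ + m₂c₂) = 290.75 K.
ΔS₁ = m₁c₁ ln(T_f/T₁) = 58.32 × ln(290.75/345) = -9.978 J/K.
ΔS₂ = m₂c₂ ln(T_f/T₂) = 106.352 × ln(290.75/261) = 11.48 J/K.
ΔS_total = -9.978 + 11.48 = 1.5 J/K.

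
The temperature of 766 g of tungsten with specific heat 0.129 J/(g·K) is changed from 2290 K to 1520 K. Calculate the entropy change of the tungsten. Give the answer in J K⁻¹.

ΔS = -40.5 J/K

ΔS = ∫dQ_rev/T = m c ln(T₂/T₁) = 766 × 0.129 × ln(1520/2290) = -40.5 J/K.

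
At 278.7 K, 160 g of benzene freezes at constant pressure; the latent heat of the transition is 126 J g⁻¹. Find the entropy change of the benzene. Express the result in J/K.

Heat released by the substance: Q = −mL = −160 × 126 = −20160 J.
At constant T, ΔS = Q_rev/T = −20160 / 278.7 = -72.3 J/K.

ΔS = -72.3 J/K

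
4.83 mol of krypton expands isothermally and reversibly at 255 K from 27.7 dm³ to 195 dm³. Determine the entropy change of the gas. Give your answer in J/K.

ΔS_gas = 78.4 J/K

For an isothermal ideal gas ΔS_gas = nR ln(V₂/V₁) = 4.83 × 8.314 × ln(195/27.7) = 78.4 J/K.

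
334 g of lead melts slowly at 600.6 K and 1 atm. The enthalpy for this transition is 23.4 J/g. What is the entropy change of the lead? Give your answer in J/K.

Heat absorbed by the substance: Q = mL = 334 × 23.4 = 7815.6 J.
At constant T, ΔS = Q_rev/T = 7815.6 / 600.6 = 13 J/K.

ΔS = 13 J/K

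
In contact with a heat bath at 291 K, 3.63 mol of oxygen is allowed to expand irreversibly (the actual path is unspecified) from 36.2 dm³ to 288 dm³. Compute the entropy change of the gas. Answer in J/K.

Entropy is a state function, so ΔS_gas depends only on the end states.
For an isothermal ideal gas ΔS_gas = nR ln(V₂/V₁) = 3.63 × 8.314 × ln(288/36.2) = 62.6 J/K.

ΔS_gas = 62.6 J/K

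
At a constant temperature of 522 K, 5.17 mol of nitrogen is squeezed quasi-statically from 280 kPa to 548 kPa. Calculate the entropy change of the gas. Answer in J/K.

ΔS_gas = -28.9 J/K

For an isothermal ideal gas ΔS_gas = nR ln(P₁/P₂) = 5.17 × 8.314 × ln(280/548) = -28.9 J/K.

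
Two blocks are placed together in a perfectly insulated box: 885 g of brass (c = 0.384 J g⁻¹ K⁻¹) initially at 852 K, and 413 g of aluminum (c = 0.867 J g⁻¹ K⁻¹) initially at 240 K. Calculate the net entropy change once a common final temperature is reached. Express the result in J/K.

Energy balance: T_f = (m₁c₁T₁ + m₂c₂T₂)/(m₁c₁ + m₂c₂) = 538.01 K.
ΔS₁ = m₁c₁ ln(T_f/T₁) = 339.84 × ln(538.01/852) = -156.2 J/K.
ΔS₂ = m₂c₂ ln(T_f/T₂) = 358.071 × ln(538.01/240) = 289 J/K.
ΔS_total = -156.2 + 289 = 133 J/K.

ΔS_total = 133 J/K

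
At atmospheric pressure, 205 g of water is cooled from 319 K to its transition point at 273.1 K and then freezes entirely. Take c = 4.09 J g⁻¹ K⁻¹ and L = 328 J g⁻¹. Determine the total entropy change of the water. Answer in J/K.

ΔS = -376 J/K

Cooling step: ΔS₁ = m c ln(T_tr/T_i) = 205 × 4.09 × ln(273.1/319) = -130.3 J/K.
Phase change: ΔS₂ = −mL/T_tr = −205 × 328 / 273.1 = -246.2 J/K.
ΔS_total = (-130.3) + (-246.2) = -376 J/K.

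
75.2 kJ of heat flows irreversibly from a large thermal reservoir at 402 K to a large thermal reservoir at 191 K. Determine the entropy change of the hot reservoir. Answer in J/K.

ΔS_hot = -187 J/K

The hot reservoir loses heat Q, so ΔS_hot = −Q/T_H = −75200/402 = -187 J/K.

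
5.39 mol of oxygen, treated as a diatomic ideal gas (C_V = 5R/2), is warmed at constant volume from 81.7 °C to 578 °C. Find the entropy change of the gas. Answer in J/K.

In kelvin: T₁ = 354.85 K, T₂ = 851.15 K. At constant volume, ΔS = nC_V ln(T₂/T₁) with C_V = 5R/2 = 20.79 J mol⁻¹ K⁻¹.
ΔS = 5.39 × 20.79 × ln(851.15/354.85) = 98 J/K.

ΔS = 98 J/K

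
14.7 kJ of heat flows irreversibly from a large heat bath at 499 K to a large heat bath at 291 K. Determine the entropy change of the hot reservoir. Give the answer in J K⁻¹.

The hot reservoir loses heat Q, so ΔS_hot = −Q/T_H = −14700/499 = -29.5 J/K.

ΔS_hot = -29.5 J/K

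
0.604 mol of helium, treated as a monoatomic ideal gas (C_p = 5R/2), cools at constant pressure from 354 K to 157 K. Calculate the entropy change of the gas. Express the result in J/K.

ΔS = -10.2 J/K

At constant pressure, ΔS = nC_p ln(T₂/T₁) with C_p = 5R/2 = 20.79 J mol⁻¹ K⁻¹.
ΔS = 0.604 × 20.79 × ln(157/354) = -10.2 J/K.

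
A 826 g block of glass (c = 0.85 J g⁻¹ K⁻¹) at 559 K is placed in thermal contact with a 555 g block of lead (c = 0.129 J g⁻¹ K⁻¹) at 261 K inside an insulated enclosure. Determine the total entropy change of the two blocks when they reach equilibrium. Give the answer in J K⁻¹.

ΔS_total = 15.4 J/K

Energy balance: T_f = (m₁c₁T₁ + m₂c₂T₂)/(m₁c₁ + m₂c₂) = 531.42 K.
ΔS₁ = m₁c₁ ln(T_f/T₁) = 702.1 × ln(531.42/559) = -35.52 J/K.
ΔS₂ = m₂c₂ ln(T_f/T₂) = 71.595 × ln(531.42/261) = 50.91 J/K.
ΔS_total = -35.52 + 50.91 = 15.4 J/K.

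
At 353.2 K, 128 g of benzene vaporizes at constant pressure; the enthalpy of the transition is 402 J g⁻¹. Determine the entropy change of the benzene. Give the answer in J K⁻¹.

Heat absorbed by the substance: Q = mL = 128 × 402 = 51456 J.
At constant T, ΔS = Q_rev/T = 51456 / 353.2 = 146 J/K.

ΔS = 146 J/K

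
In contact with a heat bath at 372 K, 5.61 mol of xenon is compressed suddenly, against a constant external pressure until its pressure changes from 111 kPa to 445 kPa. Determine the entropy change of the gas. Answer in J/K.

Entropy is a state function, so ΔS_gas depends only on the end states.
For an isothermal ideal gas ΔS_gas = nR ln(P₁/P₂) = 5.61 × 8.314 × ln(111/445) = -64.8 J/K.

ΔS_gas = -64.8 J/K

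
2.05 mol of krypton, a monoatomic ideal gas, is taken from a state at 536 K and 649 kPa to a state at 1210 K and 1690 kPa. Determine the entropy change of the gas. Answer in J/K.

ΔS = 18.4 J/K

ΔS = nC_p ln(T₂/T₁) − nR ln(P₂/P₁), with C_p = 5R/2 = 20.79 J mol⁻¹ K⁻¹ for a monoatomic ideal gas.
ΔS = 2.05 × [20.79 × ln(1210/536) − 8.314 × ln(1690/649)] = 18.4 J/K.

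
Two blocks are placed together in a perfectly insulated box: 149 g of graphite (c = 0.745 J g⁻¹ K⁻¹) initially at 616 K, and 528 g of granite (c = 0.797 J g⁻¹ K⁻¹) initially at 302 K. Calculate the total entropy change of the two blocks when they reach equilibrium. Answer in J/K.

ΔS_total = 25.3 J/K

Energy balance: T_f = (m₁c₁T₁ + m₂c₂T₂)/(m₁c₁ + m₂c₂) = 367.54 K.
ΔS₁ = m₁c₁ ln(T_f/T₁) = 111.005 × ln(367.54/616) = -57.32 J/K.
ΔS₂ = m₂c₂ ln(T_f/T₂) = 420.816 × ln(367.54/302) = 82.65 J/K.
ΔS_total = -57.32 + 82.65 = 25.3 J/K.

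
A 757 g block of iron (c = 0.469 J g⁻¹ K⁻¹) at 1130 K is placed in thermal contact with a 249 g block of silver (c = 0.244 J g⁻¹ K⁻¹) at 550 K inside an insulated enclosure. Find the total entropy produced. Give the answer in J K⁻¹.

Energy balance: T_f = (m₁c₁T₁ + m₂c₂T₂)/(m₁c₁ + m₂c₂) = 1045.2 K.
ΔS₁ = m₁c₁ ln(T_f/T₁) = 355.033 × ln(1045.2/1130) = -27.68 J/K.
ΔS₂ = m₂c₂ ln(T_f/T₂) = 60.756 × ln(1045.2/550) = 39.01 J/K.
ΔS_total = -27.68 + 39.01 = 11.3 J/K.

ΔS_total = 11.3 J/K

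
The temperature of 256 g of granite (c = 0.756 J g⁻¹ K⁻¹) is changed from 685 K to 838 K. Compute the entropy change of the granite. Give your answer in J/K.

ΔS = ∫dQ_rev/T = m c ln(T₂/T₁) = 256 × 0.756 × ln(838/685) = 39 J/K.

ΔS = 39 J/K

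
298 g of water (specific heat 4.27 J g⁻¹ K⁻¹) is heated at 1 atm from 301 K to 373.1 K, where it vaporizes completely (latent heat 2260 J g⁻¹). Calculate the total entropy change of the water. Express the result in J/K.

Warming step: ΔS₁ = m c ln(T_tr/T_i) = 298 × 4.27 × ln(373.1/301) = 273.2 J/K.
Phase change: ΔS₂ = +mL/T_tr = 298 × 2260 / 373.1 = 1805 J/K.
ΔS_total = (273.2) + (1805) = 2080 J/K.

ΔS = 2080 J/K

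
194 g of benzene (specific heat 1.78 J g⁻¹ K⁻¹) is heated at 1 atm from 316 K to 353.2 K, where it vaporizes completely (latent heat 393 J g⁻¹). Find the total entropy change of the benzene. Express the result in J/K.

Warming step: ΔS₁ = m c ln(T_tr/T_i) = 194 × 1.78 × ln(353.2/316) = 38.43 J/K.
Phase change: ΔS₂ = +mL/T_tr = 194 × 393 / 353.2 = 215.9 J/K.
ΔS_total = (38.43) + (215.9) = 254 J/K.

ΔS = 254 J/K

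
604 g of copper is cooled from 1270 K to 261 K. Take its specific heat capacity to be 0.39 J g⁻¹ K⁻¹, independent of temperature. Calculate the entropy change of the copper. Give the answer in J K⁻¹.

ΔS = -373 J/K

ΔS = ∫dQ_rev/T = m c ln(T₂/T₁) = 604 × 0.39 × ln(261/1270) = -373 J/K.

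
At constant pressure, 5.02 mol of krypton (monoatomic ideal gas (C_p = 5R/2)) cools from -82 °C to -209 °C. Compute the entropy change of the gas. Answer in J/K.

ΔS = -114 J/K

In kelvin: T₁ = 191.15 K, T₂ = 64.15 K. At constant pressure, ΔS = nC_p ln(T₂/T₁) with C_p = 5R/2 = 20.79 J mol⁻¹ K⁻¹.
ΔS = 5.02 × 20.79 × ln(64.15/191.15) = -114 J/K.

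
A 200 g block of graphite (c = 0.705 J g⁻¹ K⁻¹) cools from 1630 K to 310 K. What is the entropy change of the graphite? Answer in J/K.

ΔS = ∫dQ_rev/T = m c ln(T₂/T₁) = 200 × 0.705 × ln(310/1630) = -234 J/K.

ΔS = -234 J/K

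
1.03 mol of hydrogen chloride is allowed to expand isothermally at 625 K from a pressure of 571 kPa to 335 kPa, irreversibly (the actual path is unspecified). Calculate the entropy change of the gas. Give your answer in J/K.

ΔS_gas = 4.57 J/K

Entropy is a state function, so ΔS_gas depends only on the end states.
For an isothermal ideal gas ΔS_gas = nR ln(P₁/P₂) = 1.03 × 8.314 × ln(571/335) = 4.57 J/K.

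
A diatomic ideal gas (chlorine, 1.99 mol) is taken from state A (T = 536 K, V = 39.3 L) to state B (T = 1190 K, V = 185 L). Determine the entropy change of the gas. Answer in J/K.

ΔS = 58.6 J/K

Entropy is a state function: ΔS = nC_V ln(T₂/T₁) + nR ln(V₂/V₁), with C_V = 5R/2 = 20.79 J mol⁻¹ K⁻¹ for a diatomic ideal gas.
ΔS = 1.99 × [20.79 × ln(1190/536) + 8.314 × ln(185/39.3)] = 58.6 J/K.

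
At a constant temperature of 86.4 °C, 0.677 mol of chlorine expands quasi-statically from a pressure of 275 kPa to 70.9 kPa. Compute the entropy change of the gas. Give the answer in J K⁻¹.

For an isothermal ideal gas ΔS_gas = nR ln(P₁/P₂) = 0.677 × 8.314 × ln(275/70.9) = 7.63 J/K.

ΔS_gas = 7.63 J/K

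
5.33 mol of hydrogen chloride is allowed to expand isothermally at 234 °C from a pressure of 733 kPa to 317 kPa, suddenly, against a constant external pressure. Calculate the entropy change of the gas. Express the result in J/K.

ΔS_gas = 37.1 J/K

Entropy is a state function, so ΔS_gas depends only on the end states.
For an isothermal ideal gas ΔS_gas = nR ln(P₁/P₂) = 5.33 × 8.314 × ln(733/317) = 37.1 J/K.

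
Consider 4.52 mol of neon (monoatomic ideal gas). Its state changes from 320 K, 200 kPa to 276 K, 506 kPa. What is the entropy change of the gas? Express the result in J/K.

ΔS = nC_p ln(T₂/T₁) − nR ln(P₂/P₁), with C_p = 5R/2 = 20.79 J mol⁻¹ K⁻¹ for a monoatomic ideal gas.
ΔS = 4.52 × [20.79 × ln(276/320) − 8.314 × ln(506/200)] = -48.8 J/K.

ΔS = -48.8 J/K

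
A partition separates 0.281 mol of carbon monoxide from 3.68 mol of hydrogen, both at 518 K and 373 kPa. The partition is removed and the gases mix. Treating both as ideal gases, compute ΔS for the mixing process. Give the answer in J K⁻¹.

ΔS_mix = 8.43 J/K

Mole fractions: x_A = 0.281/3.96 = 0.0709, x_B = 0.929.
ΔS_mix = −R(n_A ln x_A + n_B ln x_B) = −8.314 × (0.281 ln 0.0709 + 3.68 ln 0.929) = 8.43 J/K.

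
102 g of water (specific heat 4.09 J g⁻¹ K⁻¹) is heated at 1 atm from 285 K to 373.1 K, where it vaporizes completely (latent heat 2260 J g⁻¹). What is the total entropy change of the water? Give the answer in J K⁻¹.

ΔS = 730 J/K

Warming step: ΔS₁ = m c ln(T_tr/T_i) = 102 × 4.09 × ln(373.1/285) = 112.4 J/K.
Phase change: ΔS₂ = +mL/T_tr = 102 × 2260 / 373.1 = 617.9 J/K.
ΔS_total = (112.4) + (617.9) = 730 J/K.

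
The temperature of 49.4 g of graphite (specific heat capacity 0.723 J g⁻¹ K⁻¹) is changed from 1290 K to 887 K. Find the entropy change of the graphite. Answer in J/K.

ΔS = -13.4 J/K

ΔS = ∫dQ_rev/T = m c ln(T₂/T₁) = 49.4 × 0.723 × ln(887/1290) = -13.4 J/K.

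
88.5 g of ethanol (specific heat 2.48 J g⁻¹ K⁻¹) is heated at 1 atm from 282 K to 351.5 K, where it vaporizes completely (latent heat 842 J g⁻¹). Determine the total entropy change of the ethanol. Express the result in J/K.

Warming step: ΔS₁ = m c ln(T_tr/T_i) = 88.5 × 2.48 × ln(351.5/282) = 48.35 J/K.
Phase change: ΔS₂ = +mL/T_tr = 88.5 × 842 / 351.5 = 212 J/K.
ΔS_total = (48.35) + (212) = 260 J/K.

ΔS = 260 J/K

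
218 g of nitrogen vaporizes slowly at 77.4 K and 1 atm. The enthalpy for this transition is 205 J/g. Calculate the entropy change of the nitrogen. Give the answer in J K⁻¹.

ΔS = 577 J/K

Heat absorbed by the substance: Q = mL = 218 × 205 = 44690 J.
At constant T, ΔS = Q_rev/T = 44690 / 77.4 = 577 J/K.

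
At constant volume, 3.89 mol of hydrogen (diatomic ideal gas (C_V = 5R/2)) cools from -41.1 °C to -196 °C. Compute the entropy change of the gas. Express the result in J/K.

In kelvin: T₁ = 232.05 K, T₂ = 77.15 K. At constant volume, ΔS = nC_V ln(T₂/T₁) with C_V = 5R/2 = 20.79 J mol⁻¹ K⁻¹.
ΔS = 3.89 × 20.79 × ln(77.15/232.05) = -89 J/K.

ΔS = -89 J/K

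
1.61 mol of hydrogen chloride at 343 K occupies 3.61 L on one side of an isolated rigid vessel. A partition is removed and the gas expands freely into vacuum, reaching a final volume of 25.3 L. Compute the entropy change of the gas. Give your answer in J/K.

For an ideal gas in free expansion Q = 0 and W = 0, so T is unchanged.
Entropy is a state function; using a reversible isothermal path, ΔS_gas = nR ln(V₂/V₁) = 1.61 × 8.314 × ln(25.3/3.61) = 26.1 J/K.

ΔS_gas = 26.1 J/K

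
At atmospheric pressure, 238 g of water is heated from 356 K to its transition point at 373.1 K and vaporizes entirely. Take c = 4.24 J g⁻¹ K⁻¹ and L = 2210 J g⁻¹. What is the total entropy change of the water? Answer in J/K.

ΔS = 1460 J/K

Warming step: ΔS₁ = m c ln(T_tr/T_i) = 238 × 4.24 × ln(373.1/356) = 47.34 J/K.
Phase change: ΔS₂ = +mL/T_tr = 238 × 2210 / 373.1 = 1410 J/K.
ΔS_total = (47.34) + (1410) = 1460 J/K.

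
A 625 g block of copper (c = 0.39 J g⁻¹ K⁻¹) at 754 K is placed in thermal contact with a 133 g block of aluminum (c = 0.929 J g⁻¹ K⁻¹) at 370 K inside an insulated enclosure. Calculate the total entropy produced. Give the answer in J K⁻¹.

ΔS_total = 18.9 J/K

Energy balance: T_f = (m₁c₁T₁ + m₂c₂T₂)/(m₁c₁ + m₂c₂) = 624.83 K.
ΔS₁ = m₁c₁ ln(T_f/T₁) = 243.75 × ln(624.83/754) = -45.8 J/K.
ΔS₂ = m₂c₂ ln(T_f/T₂) = 123.557 × ln(624.83/370) = 64.74 J/K.
ΔS_total = -45.8 + 64.74 = 18.9 J/K.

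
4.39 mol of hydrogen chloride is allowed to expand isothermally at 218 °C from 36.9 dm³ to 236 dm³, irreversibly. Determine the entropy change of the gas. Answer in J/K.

ΔS_gas = 67.7 J/K

Entropy is a state function, so ΔS_gas depends only on the end states.
For an isothermal ideal gas ΔS_gas = nR ln(V₂/V₁) = 4.39 × 8.314 × ln(236/36.9) = 67.7 J/K.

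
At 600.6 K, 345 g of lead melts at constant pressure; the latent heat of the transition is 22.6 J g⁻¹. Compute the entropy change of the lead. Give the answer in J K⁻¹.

ΔS = 13 J/K

Heat absorbed by the substance: Q = mL = 345 × 22.6 = 7797 J.
At constant T, ΔS = Q_rev/T = 7797 / 600.6 = 13 J/K.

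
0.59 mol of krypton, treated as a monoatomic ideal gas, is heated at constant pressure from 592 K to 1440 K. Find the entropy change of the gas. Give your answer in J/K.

ΔS = 10.9 J/K

At constant pressure, ΔS = nC_p ln(T₂/T₁) with C_p = 5R/2 = 20.79 J mol⁻¹ K⁻¹.
ΔS = 0.59 × 20.79 × ln(1440/592) = 10.9 J/K.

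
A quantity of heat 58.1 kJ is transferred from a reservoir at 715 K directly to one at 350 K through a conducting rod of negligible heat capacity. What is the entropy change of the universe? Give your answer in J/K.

ΔS_total = 84.7 J/K

ΔS_hot = −Q/T_H = −58100/715 = -81.26 J/K and ΔS_cold = +Q/T_C = 58100/350 = 166 J/K.
ΔS_total = -81.26 + 166 = 84.7 J/K, positive as the second law requires.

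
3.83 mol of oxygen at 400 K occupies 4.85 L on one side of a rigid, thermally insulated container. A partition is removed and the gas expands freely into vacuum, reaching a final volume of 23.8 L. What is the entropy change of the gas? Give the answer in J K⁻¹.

For an ideal gas in free expansion Q = 0 and W = 0, so T is unchanged.
Entropy is a state function; using a reversible isothermal path, ΔS_gas = nR ln(V₂/V₁) = 3.83 × 8.314 × ln(23.8/4.85) = 50.7 J/K.

ΔS_gas = 50.7 J/K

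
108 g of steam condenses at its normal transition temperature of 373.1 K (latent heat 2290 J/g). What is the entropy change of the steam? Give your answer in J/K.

Heat released by the substance: Q = −mL = −108 × 2290 = −247320 J.
At constant T, ΔS = Q_rev/T = −247320 / 373.1 = -663 J/K.

ΔS = -663 J/K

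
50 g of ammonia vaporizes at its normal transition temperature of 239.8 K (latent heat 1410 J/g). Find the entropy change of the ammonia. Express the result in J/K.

ΔS = 294 J/K

Heat absorbed by the substance: Q = mL = 50 × 1410 = 70500 J.
At constant T, ΔS = Q_rev/T = 70500 / 239.8 = 294 J/K.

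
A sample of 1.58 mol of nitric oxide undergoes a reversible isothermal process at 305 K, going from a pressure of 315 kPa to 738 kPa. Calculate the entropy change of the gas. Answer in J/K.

For an isothermal ideal gas ΔS_gas = nR ln(P₁/P₂) = 1.58 × 8.314 × ln(315/738) = -11.2 J/K.

ΔS_gas = -11.2 J/K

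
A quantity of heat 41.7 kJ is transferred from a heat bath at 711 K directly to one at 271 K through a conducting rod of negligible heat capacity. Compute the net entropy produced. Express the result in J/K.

ΔS_total = 95.2 J/K

ΔS_hot = −Q/T_H = −41700/711 = -58.65 J/K and ΔS_cold = +Q/T_C = 41700/271 = 153.9 J/K.
ΔS_total = -58.65 + 153.9 = 95.2 J/K, positive as the second law requires.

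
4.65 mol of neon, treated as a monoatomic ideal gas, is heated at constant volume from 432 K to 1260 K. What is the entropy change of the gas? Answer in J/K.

ΔS = 62.1 J/K

At constant volume, ΔS = nC_V ln(T₂/T₁) with C_V = 3R/2 = 12.47 J mol⁻¹ K⁻¹.
ΔS = 4.65 × 12.47 × ln(1260/432) = 62.1 J/K.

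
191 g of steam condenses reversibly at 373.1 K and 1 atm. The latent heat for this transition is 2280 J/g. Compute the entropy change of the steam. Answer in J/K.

ΔS = -1170 J/K

Heat released by the substance: Q = −mL = −191 × 2280 = −435480 J.
At constant T, ΔS = Q_rev/T = −435480 / 373.1 = -1170 J/K.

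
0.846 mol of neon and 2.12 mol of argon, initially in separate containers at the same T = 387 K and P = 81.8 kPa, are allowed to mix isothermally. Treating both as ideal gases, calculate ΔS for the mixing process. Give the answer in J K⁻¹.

Mole fractions: x_A = 0.846/2.97 = 0.285, x_B = 0.715.
ΔS_mix = −R(n_A ln x_A + n_B ln x_B) = −8.314 × (0.846 ln 0.285 + 2.12 ln 0.715) = 14.7 J/K.

ΔS_mix = 14.7 J/K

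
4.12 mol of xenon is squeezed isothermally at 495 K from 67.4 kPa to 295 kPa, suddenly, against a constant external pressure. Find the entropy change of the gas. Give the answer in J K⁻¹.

ΔS_gas = -50.6 J/K

Entropy is a state function, so ΔS_gas depends only on the end states.
For an isothermal ideal gas ΔS_gas = nR ln(P₁/P₂) = 4.12 × 8.314 × ln(67.4/295) = -50.6 J/K.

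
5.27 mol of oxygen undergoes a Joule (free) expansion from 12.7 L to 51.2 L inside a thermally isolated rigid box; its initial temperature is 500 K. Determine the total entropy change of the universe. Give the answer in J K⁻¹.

ΔS_universe = 61.1 J/K

For an ideal gas in free expansion Q = 0 and W = 0, so T is unchanged.
Entropy is a state function; using a reversible isothermal path, ΔS_gas = nR ln(V₂/V₁) = 5.27 × 8.314 × ln(51.2/12.7) = 61.1 J/K.
The insulated surroundings exchange no heat, so ΔS_surr = 0 and ΔS_universe = ΔS_gas.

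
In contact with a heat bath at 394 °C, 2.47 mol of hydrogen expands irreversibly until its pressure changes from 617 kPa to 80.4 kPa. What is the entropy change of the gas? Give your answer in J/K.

Entropy is a state function, so ΔS_gas depends only on the end states.
For an isothermal ideal gas ΔS_gas = nR ln(P₁/P₂) = 2.47 × 8.314 × ln(617/80.4) = 41.8 J/K.

ΔS_gas = 41.8 J/K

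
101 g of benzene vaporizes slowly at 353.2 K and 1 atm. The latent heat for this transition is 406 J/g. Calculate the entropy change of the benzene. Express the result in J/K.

Heat absorbed by the substance: Q = mL = 101 × 406 = 41006 J.
At constant T, ΔS = Q_rev/T = 41006 / 353.2 = 116 J/K.

ΔS = 116 J/K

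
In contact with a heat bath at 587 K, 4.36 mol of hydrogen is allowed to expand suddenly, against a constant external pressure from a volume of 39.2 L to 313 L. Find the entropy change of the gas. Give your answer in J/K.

Entropy is a state function, so ΔS_gas depends only on the end states.
For an isothermal ideal gas ΔS_gas = nR ln(V₂/V₁) = 4.36 × 8.314 × ln(313/39.2) = 75.3 J/K.

ΔS_gas = 75.3 J/K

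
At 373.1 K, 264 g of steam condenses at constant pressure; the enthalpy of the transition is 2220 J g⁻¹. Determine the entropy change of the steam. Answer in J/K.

Heat released by the substance: Q = −mL = −264 × 2220 = −586080 J.
At constant T, ΔS = Q_rev/T = −586080 / 373.1 = -1570 J/K.

ΔS = -1570 J/K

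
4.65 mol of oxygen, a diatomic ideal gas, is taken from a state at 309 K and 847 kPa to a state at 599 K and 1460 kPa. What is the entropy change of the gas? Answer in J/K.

ΔS = 68.5 J/K

ΔS = nC_p ln(T₂/T₁) − nR ln(P₂/P₁), with C_p = 7R/2 = 29.1 J mol⁻¹ K⁻¹ for a diatomic ideal gas.
ΔS = 4.65 × [29.1 × ln(599/309) − 8.314 × ln(1460/847)] = 68.5 J/K.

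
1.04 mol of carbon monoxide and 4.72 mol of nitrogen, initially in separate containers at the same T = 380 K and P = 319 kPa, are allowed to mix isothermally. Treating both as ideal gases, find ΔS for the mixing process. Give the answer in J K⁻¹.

Mole fractions: x_A = 1.04/5.76 = 0.181, x_B = 0.819.
ΔS_mix = −R(n_A ln x_A + n_B ln x_B) = −8.314 × (1.04 ln 0.181 + 4.72 ln 0.819) = 22.6 J/K.

ΔS_mix = 22.6 J/K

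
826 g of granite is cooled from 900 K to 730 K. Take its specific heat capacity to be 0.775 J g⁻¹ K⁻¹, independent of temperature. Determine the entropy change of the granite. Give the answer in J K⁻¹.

ΔS = ∫dQ_rev/T = m c ln(T₂/T₁) = 826 × 0.775 × ln(730/900) = -134 J/K.

ΔS = -134 J/K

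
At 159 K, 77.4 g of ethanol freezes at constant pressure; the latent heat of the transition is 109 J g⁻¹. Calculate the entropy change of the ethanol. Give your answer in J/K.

Heat released by the substance: Q = −mL = −77.4 × 109 = −8436.6 J.
At constant T, ΔS = Q_rev/T = −8436.6 / 159 = -53.1 J/K.

ΔS = -53.1 J/K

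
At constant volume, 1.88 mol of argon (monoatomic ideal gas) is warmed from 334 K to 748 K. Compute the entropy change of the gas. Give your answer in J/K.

At constant volume, ΔS = nC_V ln(T₂/T₁) with C_V = 3R/2 = 12.47 J mol⁻¹ K⁻¹.
ΔS = 1.88 × 12.47 × ln(748/334) = 18.9 J/K.

ΔS = 18.9 J/K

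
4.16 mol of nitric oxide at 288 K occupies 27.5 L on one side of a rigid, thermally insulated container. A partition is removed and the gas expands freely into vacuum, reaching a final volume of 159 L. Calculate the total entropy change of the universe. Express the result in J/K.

For an ideal gas in free expansion Q = 0 and W = 0, so T is unchanged.
Entropy is a state function; using a reversible isothermal path, ΔS_gas = nR ln(V₂/V₁) = 4.16 × 8.314 × ln(159/27.5) = 60.7 J/K.
The insulated surroundings exchange no heat, so ΔS_surr = 0 and ΔS_universe = ΔS_gas.

ΔS_universe = 60.7 J/K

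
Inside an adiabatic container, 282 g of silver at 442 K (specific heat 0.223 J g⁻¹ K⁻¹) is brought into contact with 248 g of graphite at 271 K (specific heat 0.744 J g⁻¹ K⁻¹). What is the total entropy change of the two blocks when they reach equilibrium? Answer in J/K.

Energy balance: T_f = (m₁c₁T₁ + m₂c₂T₂)/(m₁c₁ + m₂c₂) = 314.47 K.
ΔS₁ = m₁c₁ ln(T_f/T₁) = 62.886 × ln(314.47/442) = -21.41 J/K.
ΔS₂ = m₂c₂ ln(T_f/T₂) = 184.512 × ln(314.47/271) = 27.45 J/K.
ΔS_total = -21.41 + 27.45 = 6.04 J/K.

ΔS_total = 6.04 J/K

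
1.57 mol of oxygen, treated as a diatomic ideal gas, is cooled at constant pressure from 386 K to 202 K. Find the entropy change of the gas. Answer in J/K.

ΔS = -29.6 J/K

At constant pressure, ΔS = nC_p ln(T₂/T₁) with C_p = 7R/2 = 29.1 J mol⁻¹ K⁻¹.
ΔS = 1.57 × 29.1 × ln(202/386) = -29.6 J/K.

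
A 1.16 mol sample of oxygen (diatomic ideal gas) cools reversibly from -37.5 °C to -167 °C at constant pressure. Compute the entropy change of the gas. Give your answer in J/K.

In kelvin: T₁ = 235.65 K, T₂ = 106.15 K. At constant pressure, ΔS = nC_p ln(T₂/T₁) with C_p = 7R/2 = 29.1 J mol⁻¹ K⁻¹.
ΔS = 1.16 × 29.1 × ln(106.15/235.65) = -26.9 J/K.

ΔS = -26.9 J/K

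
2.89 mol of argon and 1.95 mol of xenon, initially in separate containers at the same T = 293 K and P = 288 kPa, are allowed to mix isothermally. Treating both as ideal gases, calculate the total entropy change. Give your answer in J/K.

ΔS_mix = 27.1 J/K

Mole fractions: x_A = 2.89/4.84 = 0.597, x_B = 0.403.
ΔS_mix = −R(n_A ln x_A + n_B ln x_B) = −8.314 × (2.89 ln 0.597 + 1.95 ln 0.403) = 27.1 J/K.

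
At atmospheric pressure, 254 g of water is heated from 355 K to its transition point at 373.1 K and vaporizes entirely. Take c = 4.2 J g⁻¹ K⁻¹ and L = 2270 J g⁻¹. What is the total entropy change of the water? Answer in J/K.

Warming step: ΔS₁ = m c ln(T_tr/T_i) = 254 × 4.2 × ln(373.1/355) = 53.05 J/K.
Phase change: ΔS₂ = +mL/T_tr = 254 × 2270 / 373.1 = 1545 J/K.
ΔS_total = (53.05) + (1545) = 1600 J/K.

ΔS = 1600 J/K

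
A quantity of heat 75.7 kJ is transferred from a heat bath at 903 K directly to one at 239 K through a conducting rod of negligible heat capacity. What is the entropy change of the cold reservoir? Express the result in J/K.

ΔS_cold = 317 J/K

The cold reservoir gains heat Q, so ΔS_cold = +Q/T_C = 75700/239 = 317 J/K.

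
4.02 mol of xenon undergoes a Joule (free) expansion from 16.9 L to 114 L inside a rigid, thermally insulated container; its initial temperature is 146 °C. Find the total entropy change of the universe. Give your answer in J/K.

No heat is exchanged and no work is done, so the ideal-gas temperature stays constant.
Entropy is a state function; using a reversible isothermal path, ΔS_gas = nR ln(V₂/V₁) = 4.02 × 8.314 × ln(114/16.9) = 63.8 J/K.
The insulated surroundings exchange no heat, so ΔS_surr = 0 and ΔS_universe = ΔS_gas.

ΔS_universe = 63.8 J/K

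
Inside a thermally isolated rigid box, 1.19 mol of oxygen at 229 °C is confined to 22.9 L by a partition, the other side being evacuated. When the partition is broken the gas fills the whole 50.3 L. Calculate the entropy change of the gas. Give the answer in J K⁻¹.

ΔS_gas = 7.79 J/K

No heat is exchanged and no work is done, so the ideal-gas temperature stays constant.
Entropy is a state function; using a reversible isothermal path, ΔS_gas = nR ln(V₂/V₁) = 1.19 × 8.314 × ln(50.3/22.9) = 7.79 J/K.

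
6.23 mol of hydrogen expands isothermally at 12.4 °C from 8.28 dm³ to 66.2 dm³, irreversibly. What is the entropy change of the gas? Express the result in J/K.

ΔS_gas = 108 J/K

Entropy is a state function, so ΔS_gas depends only on the end states.
For an isothermal ideal gas ΔS_gas = nR ln(V₂/V₁) = 6.23 × 8.314 × ln(66.2/8.28) = 108 J/K.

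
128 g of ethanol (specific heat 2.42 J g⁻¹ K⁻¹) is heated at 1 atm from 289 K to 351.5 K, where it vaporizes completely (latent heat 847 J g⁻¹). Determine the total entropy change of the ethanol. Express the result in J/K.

ΔS = 369 J/K

Warming step: ΔS₁ = m c ln(T_tr/T_i) = 128 × 2.42 × ln(351.5/289) = 60.65 J/K.
Phase change: ΔS₂ = +mL/T_tr = 128 × 847 / 351.5 = 308.4 J/K.
ΔS_total = (60.65) + (308.4) = 369 J/K.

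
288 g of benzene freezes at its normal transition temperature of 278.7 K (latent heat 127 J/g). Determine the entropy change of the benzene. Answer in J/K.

Heat released by the substance: Q = −mL = −288 × 127 = −36576 J.
At constant T, ΔS = Q_rev/T = −36576 / 278.7 = -131 J/K.

ΔS = -131 J/K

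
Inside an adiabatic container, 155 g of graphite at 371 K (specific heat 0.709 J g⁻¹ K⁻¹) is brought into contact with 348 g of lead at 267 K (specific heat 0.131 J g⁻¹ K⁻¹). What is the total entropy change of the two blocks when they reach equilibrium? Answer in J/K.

ΔS_total = 1.66 J/K

Energy balance: T_f = (m₁c₁T₁ + m₂c₂T₂)/(m₁c₁ + m₂c₂) = 340.51 K.
ΔS₁ = m₁c₁ ln(T_f/T₁) = 109.895 × ln(340.51/371) = -9.425 J/K.
ΔS₂ = m₂c₂ ln(T_f/T₂) = 45.588 × ln(340.51/267) = 11.09 J/K.
ΔS_total = -9.425 + 11.09 = 1.66 J/K.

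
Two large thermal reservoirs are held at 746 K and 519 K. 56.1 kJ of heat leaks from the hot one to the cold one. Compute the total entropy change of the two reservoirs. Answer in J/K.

ΔS_hot = −Q/T_H = −56100/746 = -75.2 J/K and ΔS_cold = +Q/T_C = 56100/519 = 108.1 J/K.
ΔS_total = -75.2 + 108.1 = 32.9 J/K, positive as the second law requires.

ΔS_total = 32.9 J/K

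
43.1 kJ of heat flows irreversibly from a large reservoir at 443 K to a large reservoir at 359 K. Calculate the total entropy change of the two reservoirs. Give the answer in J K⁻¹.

ΔS_total = 22.8 J/K

ΔS_hot = −Q/T_H = −43100/443 = -97.29 J/K and ΔS_cold = +Q/T_C = 43100/359 = 120.1 J/K.
ΔS_total = -97.29 + 120.1 = 22.8 J/K, positive as the second law requires.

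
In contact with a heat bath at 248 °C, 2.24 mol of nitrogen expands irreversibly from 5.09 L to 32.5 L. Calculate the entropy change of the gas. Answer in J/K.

Entropy is a state function, so ΔS_gas depends only on the end states.
For an isothermal ideal gas ΔS_gas = nR ln(V₂/V₁) = 2.24 × 8.314 × ln(32.5/5.09) = 34.5 J/K.

ΔS_gas = 34.5 J/K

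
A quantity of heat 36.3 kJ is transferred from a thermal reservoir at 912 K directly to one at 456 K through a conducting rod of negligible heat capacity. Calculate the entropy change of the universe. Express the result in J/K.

ΔS_total = 39.8 J/K

ΔS_hot = −Q/T_H = −36300/912 = -39.8 J/K and ΔS_cold = +Q/T_C = 36300/456 = 79.61 J/K.
ΔS_total = -39.8 + 79.61 = 39.8 J/K, positive as the second law requires.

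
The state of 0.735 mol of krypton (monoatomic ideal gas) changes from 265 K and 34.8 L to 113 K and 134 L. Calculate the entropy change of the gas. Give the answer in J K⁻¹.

ΔS = 0.426 J/K

Entropy is a state function: ΔS = nC_V ln(T₂/T₁) + nR ln(V₂/V₁), with C_V = 3R/2 = 12.47 J mol⁻¹ K⁻¹ for a monoatomic ideal gas.
ΔS = 0.735 × [12.47 × ln(113/265) + 8.314 × ln(134/34.8)] = 0.426 J/K.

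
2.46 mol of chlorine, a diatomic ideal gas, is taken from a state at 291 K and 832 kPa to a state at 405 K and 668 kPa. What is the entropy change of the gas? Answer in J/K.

ΔS = nC_p ln(T₂/T₁) − nR ln(P₂/P₁), with C_p = 7R/2 = 29.1 J mol⁻¹ K⁻¹ for a diatomic ideal gas.
ΔS = 2.46 × [29.1 × ln(405/291) − 8.314 × ln(668/832)] = 28.2 J/K.

ΔS = 28.2 J/K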